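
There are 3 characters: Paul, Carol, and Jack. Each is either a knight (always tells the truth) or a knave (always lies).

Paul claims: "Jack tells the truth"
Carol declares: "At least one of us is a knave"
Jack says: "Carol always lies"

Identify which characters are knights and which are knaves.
Paul is a knave.
Carol is a knight.
Jack is a knave.

Verification:
- Paul (knave) says "Jack tells the truth" - this is FALSE (a lie) because Jack is a knave.
- Carol (knight) says "At least one of us is a knave" - this is TRUE because Paul and Jack are knaves.
- Jack (knave) says "Carol always lies" - this is FALSE (a lie) because Carol is a knight.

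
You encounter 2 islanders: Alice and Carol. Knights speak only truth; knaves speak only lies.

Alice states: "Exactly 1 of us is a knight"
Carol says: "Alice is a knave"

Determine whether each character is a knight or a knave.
Alice is a knight.
Carol is a knave.

Verification:
- Alice (knight) says "Exactly 1 of us is a knight" - this is TRUE because there are 1 knights.
- Carol (knave) says "Alice is a knave" - this is FALSE (a lie) because Alice is a knight.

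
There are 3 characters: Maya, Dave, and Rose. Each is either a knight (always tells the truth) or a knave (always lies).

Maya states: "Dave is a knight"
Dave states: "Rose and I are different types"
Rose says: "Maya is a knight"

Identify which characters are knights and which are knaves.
Maya is a knave.
Dave is a knave.
Rose is a knave.

Verification:
- Maya (knave) says "Dave is a knight" - this is FALSE (a lie) because Dave is a knave.
- Dave (knave) says "Rose and I are different types" - this is FALSE (a lie) because Dave is a knave and Rose is a knave.
- Rose (knave) says "Maya is a knight" - this is FALSE (a lie) because Maya is a knave.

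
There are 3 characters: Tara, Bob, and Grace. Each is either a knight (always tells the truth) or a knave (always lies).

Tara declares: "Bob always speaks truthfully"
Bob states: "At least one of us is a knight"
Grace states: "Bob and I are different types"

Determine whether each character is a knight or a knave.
Tara is a knave.
Bob is a knave.
Grace is a knave.

Verification:
- Tara (knave) says "Bob always speaks truthfully" - this is FALSE (a lie) because Bob is a knave.
- Bob (knave) says "At least one of us is a knight" - this is FALSE (a lie) because no one is a knight.
- Grace (knave) says "Bob and I are different types" - this is FALSE (a lie) because Grace is a knave and Bob is a knave.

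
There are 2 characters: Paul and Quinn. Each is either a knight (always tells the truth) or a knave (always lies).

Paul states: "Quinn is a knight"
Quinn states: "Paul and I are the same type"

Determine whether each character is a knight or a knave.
Paul is a knight.
Quinn is a knight.

Verification:
- Paul (knight) says "Quinn is a knight" - this is TRUE because Quinn is a knight.
- Quinn (knight) says "Paul and I are the same type" - this is TRUE because Quinn is a knight and Paul is a knight.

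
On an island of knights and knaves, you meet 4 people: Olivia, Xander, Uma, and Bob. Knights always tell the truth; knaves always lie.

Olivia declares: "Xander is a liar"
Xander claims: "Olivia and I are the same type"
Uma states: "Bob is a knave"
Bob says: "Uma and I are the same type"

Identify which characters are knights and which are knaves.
Olivia is a knight.
Xander is a knave.
Uma is a knight.
Bob is a knave.

Verification:
- Olivia (knight) says "Xander is a liar" - this is TRUE because Xander is a knave.
- Xander (knave) says "Olivia and I are the same type" - this is FALSE (a lie) because Xander is a knave and Olivia is a knight.
- Uma (knight) says "Bob is a knave" - this is TRUE because Bob is a knave.
- Bob (knave) says "Uma and I are the same type" - this is FALSE (a lie) because Bob is a knave and Uma is a knight.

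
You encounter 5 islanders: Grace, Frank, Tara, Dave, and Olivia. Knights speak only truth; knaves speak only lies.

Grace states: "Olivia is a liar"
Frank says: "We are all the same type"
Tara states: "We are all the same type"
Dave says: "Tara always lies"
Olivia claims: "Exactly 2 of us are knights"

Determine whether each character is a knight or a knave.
Grace is a knave.
Frank is a knave.
Tara is a knave.
Dave is a knight.
Olivia is a knight.

Verification:
- Grace (knave) says "Olivia is a liar" - this is FALSE (a lie) because Olivia is a knight.
- Frank (knave) says "We are all the same type" - this is FALSE (a lie) because Dave and Olivia are knights and Grace, Frank, and Tara are knaves.
- Tara (knave) says "We are all the same type" - this is FALSE (a lie) because Dave and Olivia are knights and Grace, Frank, and Tara are knaves.
- Dave (knight) says "Tara always lies" - this is TRUE because Tara is a knave.
- Olivia (knight) says "Exactly 2 of us are knights" - this is TRUE because there are 2 knights.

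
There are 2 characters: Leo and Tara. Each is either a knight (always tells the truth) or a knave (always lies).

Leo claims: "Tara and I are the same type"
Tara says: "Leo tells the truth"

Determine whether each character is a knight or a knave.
Leo is a knight.
Tara is a knight.

Verification:
- Leo (knight) says "Tara and I are the same type" - this is TRUE because Leo is a knight and Tara is a knight.
- Tara (knight) says "Leo tells the truth" - this is TRUE because Leo is a knight.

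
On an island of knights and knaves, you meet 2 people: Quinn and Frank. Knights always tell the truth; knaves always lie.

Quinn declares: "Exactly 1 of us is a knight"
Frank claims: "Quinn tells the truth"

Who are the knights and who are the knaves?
Quinn is a knave.
Frank is a knave.

Verification:
- Quinn (knave) says "Exactly 1 of us is a knight" - this is FALSE (a lie) because there are 0 knights.
- Frank (knave) says "Quinn tells the truth" - this is FALSE (a lie) because Quinn is a knave.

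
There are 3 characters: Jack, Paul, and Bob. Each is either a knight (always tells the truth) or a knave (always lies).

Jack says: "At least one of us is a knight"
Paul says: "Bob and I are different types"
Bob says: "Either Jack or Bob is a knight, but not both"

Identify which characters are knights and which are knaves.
Jack is a knave.
Paul is a knave.
Bob is a knave.

Verification:
- Jack (knave) says "At least one of us is a knight" - this is FALSE (a lie) because no one is a knight.
- Paul (knave) says "Bob and I are different types" - this is FALSE (a lie) because Paul is a knave and Bob is a knave.
- Bob (knave) says "Either Jack or Bob is a knight, but not both" - this is FALSE (a lie) because Jack is a knave and Bob is a knave.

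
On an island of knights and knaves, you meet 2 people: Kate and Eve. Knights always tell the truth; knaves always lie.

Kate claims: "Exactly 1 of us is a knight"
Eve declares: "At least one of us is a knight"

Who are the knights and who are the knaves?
Kate is a knave.
Eve is a knave.

Verification:
- Kate (knave) says "Exactly 1 of us is a knight" - this is FALSE (a lie) because there are 0 knights.
- Eve (knave) says "At least one of us is a knight" - this is FALSE (a lie) because no one is a knight.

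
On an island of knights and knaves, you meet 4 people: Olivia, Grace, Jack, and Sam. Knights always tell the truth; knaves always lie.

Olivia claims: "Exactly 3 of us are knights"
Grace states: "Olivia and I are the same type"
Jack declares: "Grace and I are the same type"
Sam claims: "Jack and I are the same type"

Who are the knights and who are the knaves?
Olivia is a knight.
Grace is a knight.
Jack is a knight.
Sam is a knave.

Verification:
- Olivia (knight) says "Exactly 3 of us are knights" - this is TRUE because there are 3 knights.
- Grace (knight) says "Olivia and I are the same type" - this is TRUE because Grace is a knight and Olivia is a knight.
- Jack (knight) says "Grace and I are the same type" - this is TRUE because Jack is a knight and Grace is a knight.
- Sam (knave) says "Jack and I are the same type" - this is FALSE (a lie) because Sam is a knave and Jack is a knight.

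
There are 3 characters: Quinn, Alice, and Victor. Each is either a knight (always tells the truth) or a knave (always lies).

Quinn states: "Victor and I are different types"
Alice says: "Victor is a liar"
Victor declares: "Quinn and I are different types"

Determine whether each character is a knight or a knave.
Quinn is a knave.
Alice is a knight.
Victor is a knave.

Verification:
- Quinn (knave) says "Victor and I are different types" - this is FALSE (a lie) because Quinn is a knave and Victor is a knave.
- Alice (knight) says "Victor is a liar" - this is TRUE because Victor is a knave.
- Victor (knave) says "Quinn and I are different types" - this is FALSE (a lie) because Victor is a knave and Quinn is a knave.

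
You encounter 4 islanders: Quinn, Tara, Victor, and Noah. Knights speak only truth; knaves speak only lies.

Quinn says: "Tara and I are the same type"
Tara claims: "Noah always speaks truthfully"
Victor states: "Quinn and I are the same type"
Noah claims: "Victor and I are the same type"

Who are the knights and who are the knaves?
Quinn is a knight.
Tara is a knight.
Victor is a knight.
Noah is a knight.

Verification:
- Quinn (knight) says "Tara and I are the same type" - this is TRUE because Quinn is a knight and Tara is a knight.
- Tara (knight) says "Noah always speaks truthfully" - this is TRUE because Noah is a knight.
- Victor (knight) says "Quinn and I are the same type" - this is TRUE because Victor is a knight and Quinn is a knight.
- Noah (knight) says "Victor and I are the same type" - this is TRUE because Noah is a knight and Victor is a knight.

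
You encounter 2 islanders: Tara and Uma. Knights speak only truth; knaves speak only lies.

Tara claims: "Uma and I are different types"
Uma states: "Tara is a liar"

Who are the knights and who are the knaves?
Tara is a knight.
Uma is a knave.

Verification:
- Tara (knight) says "Uma and I are different types" - this is TRUE because Tara is a knight and Uma is a knave.
- Uma (knave) says "Tara is a liar" - this is FALSE (a lie) because Tara is a knight.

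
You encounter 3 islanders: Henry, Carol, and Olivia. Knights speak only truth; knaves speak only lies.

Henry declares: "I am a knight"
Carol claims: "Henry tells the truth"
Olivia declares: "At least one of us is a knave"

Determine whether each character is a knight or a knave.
Henry is a knave.
Carol is a knave.
Olivia is a knight.

Verification:
- Henry (knave) says "I am a knight" - this is FALSE (a lie) because Henry is a knave.
- Carol (knave) says "Henry tells the truth" - this is FALSE (a lie) because Henry is a knave.
- Olivia (knight) says "At least one of us is a knave" - this is TRUE because Henry and Carol are knaves.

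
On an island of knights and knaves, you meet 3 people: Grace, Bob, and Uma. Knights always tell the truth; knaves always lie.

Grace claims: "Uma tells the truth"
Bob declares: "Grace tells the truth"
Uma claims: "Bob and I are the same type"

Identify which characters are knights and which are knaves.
Grace is a knight.
Bob is a knight.
Uma is a knight.

Verification:
- Grace (knight) says "Uma tells the truth" - this is TRUE because Uma is a knight.
- Bob (knight) says "Grace tells the truth" - this is TRUE because Grace is a knight.
- Uma (knight) says "Bob and I are the same type" - this is TRUE because Uma is a knight and Bob is a knight.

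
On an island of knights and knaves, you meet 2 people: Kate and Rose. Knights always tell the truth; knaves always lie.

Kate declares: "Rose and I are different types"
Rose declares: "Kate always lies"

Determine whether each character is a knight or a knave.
Kate is a knight.
Rose is a knave.

Verification:
- Kate (knight) says "Rose and I are different types" - this is TRUE because Kate is a knight and Rose is a knave.
- Rose (knave) says "Kate always lies" - this is FALSE (a lie) because Kate is a knight.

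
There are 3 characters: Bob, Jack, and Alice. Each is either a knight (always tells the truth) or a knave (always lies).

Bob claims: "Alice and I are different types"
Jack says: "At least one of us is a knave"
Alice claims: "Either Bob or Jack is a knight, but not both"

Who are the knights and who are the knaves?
Bob is a knight.
Jack is a knight.
Alice is a knave.

Verification:
- Bob (knight) says "Alice and I are different types" - this is TRUE because Bob is a knight and Alice is a knave.
- Jack (knight) says "At least one of us is a knave" - this is TRUE because Alice is a knave.
- Alice (knave) says "Either Bob or Jack is a knight, but not both" - this is FALSE (a lie) because Bob is a knight and Jack is a knight.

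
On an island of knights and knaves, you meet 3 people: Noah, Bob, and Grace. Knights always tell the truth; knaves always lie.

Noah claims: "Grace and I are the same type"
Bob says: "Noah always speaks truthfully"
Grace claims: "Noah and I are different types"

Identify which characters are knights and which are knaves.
Noah is a knave.
Bob is a knave.
Grace is a knight.

Verification:
- Noah (knave) says "Grace and I are the same type" - this is FALSE (a lie) because Noah is a knave and Grace is a knight.
- Bob (knave) says "Noah always speaks truthfully" - this is FALSE (a lie) because Noah is a knave.
- Grace (knight) says "Noah and I are different types" - this is TRUE because Grace is a knight and Noah is a knave.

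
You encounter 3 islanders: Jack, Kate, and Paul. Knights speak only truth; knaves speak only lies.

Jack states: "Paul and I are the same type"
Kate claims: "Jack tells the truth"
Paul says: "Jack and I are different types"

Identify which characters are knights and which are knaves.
Jack is a knave.
Kate is a knave.
Paul is a knight.

Verification:
- Jack (knave) says "Paul and I are the same type" - this is FALSE (a lie) because Jack is a knave and Paul is a knight.
- Kate (knave) says "Jack tells the truth" - this is FALSE (a lie) because Jack is a knave.
- Paul (knight) says "Jack and I are different types" - this is TRUE because Paul is a knight and Jack is a knave.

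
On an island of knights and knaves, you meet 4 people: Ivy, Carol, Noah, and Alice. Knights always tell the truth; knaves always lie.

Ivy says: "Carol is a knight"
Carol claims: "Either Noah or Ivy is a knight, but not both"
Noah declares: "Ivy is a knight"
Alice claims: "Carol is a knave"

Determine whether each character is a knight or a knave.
Ivy is a knave.
Carol is a knave.
Noah is a knave.
Alice is a knight.

Verification:
- Ivy (knave) says "Carol is a knight" - this is FALSE (a lie) because Carol is a knave.
- Carol (knave) says "Either Noah or Ivy is a knight, but not both" - this is FALSE (a lie) because Noah is a knave and Ivy is a knave.
- Noah (knave) says "Ivy is a knight" - this is FALSE (a lie) because Ivy is a knave.
- Alice (knight) says "Carol is a knave" - this is TRUE because Carol is a knave.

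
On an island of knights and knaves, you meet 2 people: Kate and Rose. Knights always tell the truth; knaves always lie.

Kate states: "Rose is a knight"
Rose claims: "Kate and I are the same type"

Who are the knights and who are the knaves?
Kate is a knight.
Rose is a knight.

Verification:
- Kate (knight) says "Rose is a knight" - this is TRUE because Rose is a knight.
- Rose (knight) says "Kate and I are the same type" - this is TRUE because Rose is a knight and Kate is a knight.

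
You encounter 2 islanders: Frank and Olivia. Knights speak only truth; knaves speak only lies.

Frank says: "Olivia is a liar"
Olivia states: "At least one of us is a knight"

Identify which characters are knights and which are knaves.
Frank is a knave.
Olivia is a knight.

Verification:
- Frank (knave) says "Olivia is a liar" - this is FALSE (a lie) because Olivia is a knight.
- Olivia (knight) says "At least one of us is a knight" - this is TRUE because Olivia is a knight.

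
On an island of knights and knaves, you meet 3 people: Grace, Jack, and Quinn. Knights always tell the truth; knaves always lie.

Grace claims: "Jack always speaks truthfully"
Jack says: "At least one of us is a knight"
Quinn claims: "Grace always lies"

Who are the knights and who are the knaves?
Grace is a knight.
Jack is a knight.
Quinn is a knave.

Verification:
- Grace (knight) says "Jack always speaks truthfully" - this is TRUE because Jack is a knight.
- Jack (knight) says "At least one of us is a knight" - this is TRUE because Grace and Jack are knights.
- Quinn (knave) says "Grace always lies" - this is FALSE (a lie) because Grace is a knight.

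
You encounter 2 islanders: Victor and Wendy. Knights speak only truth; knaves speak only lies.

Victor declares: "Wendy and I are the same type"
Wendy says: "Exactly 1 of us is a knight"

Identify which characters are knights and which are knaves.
Victor is a knave.
Wendy is a knight.

Verification:
- Victor (knave) says "Wendy and I are the same type" - this is FALSE (a lie) because Victor is a knave and Wendy is a knight.
- Wendy (knight) says "Exactly 1 of us is a knight" - this is TRUE because there are 1 knights.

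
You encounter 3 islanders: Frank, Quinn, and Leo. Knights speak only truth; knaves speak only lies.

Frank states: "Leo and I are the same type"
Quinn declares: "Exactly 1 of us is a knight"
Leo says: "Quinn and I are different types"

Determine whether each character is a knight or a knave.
Frank is a knight.
Quinn is a knave.
Leo is a knight.

Verification:
- Frank (knight) says "Leo and I are the same type" - this is TRUE because Frank is a knight and Leo is a knight.
- Quinn (knave) says "Exactly 1 of us is a knight" - this is FALSE (a lie) because there are 2 knights.
- Leo (knight) says "Quinn and I are different types" - this is TRUE because Leo is a knight and Quinn is a knave.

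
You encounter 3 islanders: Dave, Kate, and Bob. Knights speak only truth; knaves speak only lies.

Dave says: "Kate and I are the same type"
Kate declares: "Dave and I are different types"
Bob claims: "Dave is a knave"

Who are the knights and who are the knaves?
Dave is a knave.
Kate is a knight.
Bob is a knight.

Verification:
- Dave (knave) says "Kate and I are the same type" - this is FALSE (a lie) because Dave is a knave and Kate is a knight.
- Kate (knight) says "Dave and I are different types" - this is TRUE because Kate is a knight and Dave is a knave.
- Bob (knight) says "Dave is a knave" - this is TRUE because Dave is a knave.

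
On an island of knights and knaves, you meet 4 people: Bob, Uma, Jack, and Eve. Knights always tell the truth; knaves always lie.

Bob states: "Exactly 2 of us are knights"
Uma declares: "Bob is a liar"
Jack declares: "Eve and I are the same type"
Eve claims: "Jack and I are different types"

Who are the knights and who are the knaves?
Bob is a knight.
Uma is a knave.
Jack is a knave.
Eve is a knight.

Verification:
- Bob (knight) says "Exactly 2 of us are knights" - this is TRUE because there are 2 knights.
- Uma (knave) says "Bob is a liar" - this is FALSE (a lie) because Bob is a knight.
- Jack (knave) says "Eve and I are the same type" - this is FALSE (a lie) because Jack is a knave and Eve is a knight.
- Eve (knight) says "Jack and I are different types" - this is TRUE because Eve is a knight and Jack is a knave.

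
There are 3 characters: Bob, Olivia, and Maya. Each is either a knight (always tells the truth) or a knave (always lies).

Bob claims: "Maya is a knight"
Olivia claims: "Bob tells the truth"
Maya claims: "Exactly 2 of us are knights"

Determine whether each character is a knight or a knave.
Bob is a knave.
Olivia is a knave.
Maya is a knave.

Verification:
- Bob (knave) says "Maya is a knight" - this is FALSE (a lie) because Maya is a knave.
- Olivia (knave) says "Bob tells the truth" - this is FALSE (a lie) because Bob is a knave.
- Maya (knave) says "Exactly 2 of us are knights" - this is FALSE (a lie) because there are 0 knights.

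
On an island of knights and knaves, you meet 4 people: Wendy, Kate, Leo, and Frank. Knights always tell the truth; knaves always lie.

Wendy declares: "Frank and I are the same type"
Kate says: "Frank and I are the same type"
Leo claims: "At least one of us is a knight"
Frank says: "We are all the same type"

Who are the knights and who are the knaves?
Wendy is a knight.
Kate is a knight.
Leo is a knight.
Frank is a knight.

Verification:
- Wendy (knight) says "Frank and I are the same type" - this is TRUE because Wendy is a knight and Frank is a knight.
- Kate (knight) says "Frank and I are the same type" - this is TRUE because Kate is a knight and Frank is a knight.
- Leo (knight) says "At least one of us is a knight" - this is TRUE because Wendy, Kate, Leo, and Frank are knights.
- Frank (knight) says "We are all the same type" - this is TRUE because Wendy, Kate, Leo, and Frank are knights.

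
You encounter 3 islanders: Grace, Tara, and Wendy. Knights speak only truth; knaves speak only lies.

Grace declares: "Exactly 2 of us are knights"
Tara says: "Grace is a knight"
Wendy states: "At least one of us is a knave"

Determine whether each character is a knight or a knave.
Grace is a knave.
Tara is a knave.
Wendy is a knight.

Verification:
- Grace (knave) says "Exactly 2 of us are knights" - this is FALSE (a lie) because there are 1 knights.
- Tara (knave) says "Grace is a knight" - this is FALSE (a lie) because Grace is a knave.
- Wendy (knight) says "At least one of us is a knave" - this is TRUE because Grace and Tara are knaves.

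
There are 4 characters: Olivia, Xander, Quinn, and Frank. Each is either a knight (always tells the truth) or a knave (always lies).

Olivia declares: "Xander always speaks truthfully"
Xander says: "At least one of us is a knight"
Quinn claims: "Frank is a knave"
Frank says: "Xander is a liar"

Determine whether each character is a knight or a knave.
Olivia is a knight.
Xander is a knight.
Quinn is a knight.
Frank is a knave.

Verification:
- Olivia (knight) says "Xander always speaks truthfully" - this is TRUE because Xander is a knight.
- Xander (knight) says "At least one of us is a knight" - this is TRUE because Olivia, Xander, and Quinn are knights.
- Quinn (knight) says "Frank is a knave" - this is TRUE because Frank is a knave.
- Frank (knave) says "Xander is a liar" - this is FALSE (a lie) because Xander is a knight.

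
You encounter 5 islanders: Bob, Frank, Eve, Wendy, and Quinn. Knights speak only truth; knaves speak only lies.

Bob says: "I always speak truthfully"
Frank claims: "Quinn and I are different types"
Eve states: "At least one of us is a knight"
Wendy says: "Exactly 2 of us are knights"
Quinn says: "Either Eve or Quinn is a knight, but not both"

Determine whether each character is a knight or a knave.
Bob is a knave.
Frank is a knave.
Eve is a knave.
Wendy is a knave.
Quinn is a knave.

Verification:
- Bob (knave) says "I always speak truthfully" - this is FALSE (a lie) because Bob is a knave.
- Frank (knave) says "Quinn and I are different types" - this is FALSE (a lie) because Frank is a knave and Quinn is a knave.
- Eve (knave) says "At least one of us is a knight" - this is FALSE (a lie) because no one is a knight.
- Wendy (knave) says "Exactly 2 of us are knights" - this is FALSE (a lie) because there are 0 knights.
- Quinn (knave) says "Either Eve or Quinn is a knight, but not both" - this is FALSE (a lie) because Eve is a knave and Quinn is a knave.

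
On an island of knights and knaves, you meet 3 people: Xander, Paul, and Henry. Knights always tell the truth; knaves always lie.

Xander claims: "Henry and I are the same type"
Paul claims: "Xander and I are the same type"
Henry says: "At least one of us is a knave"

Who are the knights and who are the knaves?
Xander is a knight.
Paul is a knave.
Henry is a knight.

Verification:
- Xander (knight) says "Henry and I are the same type" - this is TRUE because Xander is a knight and Henry is a knight.
- Paul (knave) says "Xander and I are the same type" - this is FALSE (a lie) because Paul is a knave and Xander is a knight.
- Henry (knight) says "At least one of us is a knave" - this is TRUE because Paul is a knave.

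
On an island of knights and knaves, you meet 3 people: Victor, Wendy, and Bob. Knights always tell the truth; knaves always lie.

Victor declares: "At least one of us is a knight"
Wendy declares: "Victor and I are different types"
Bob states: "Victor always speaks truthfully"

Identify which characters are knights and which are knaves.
Victor is a knave.
Wendy is a knave.
Bob is a knave.

Verification:
- Victor (knave) says "At least one of us is a knight" - this is FALSE (a lie) because no one is a knight.
- Wendy (knave) says "Victor and I are different types" - this is FALSE (a lie) because Wendy is a knave and Victor is a knave.
- Bob (knave) says "Victor always speaks truthfully" - this is FALSE (a lie) because Victor is a knave.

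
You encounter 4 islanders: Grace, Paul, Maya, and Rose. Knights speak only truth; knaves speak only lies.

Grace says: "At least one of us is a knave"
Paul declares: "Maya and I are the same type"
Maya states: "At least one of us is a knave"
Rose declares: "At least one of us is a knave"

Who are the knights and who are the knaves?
Grace is a knight.
Paul is a knave.
Maya is a knight.
Rose is a knight.

Verification:
- Grace (knight) says "At least one of us is a knave" - this is TRUE because Paul is a knave.
- Paul (knave) says "Maya and I are the same type" - this is FALSE (a lie) because Paul is a knave and Maya is a knight.
- Maya (knight) says "At least one of us is a knave" - this is TRUE because Paul is a knave.
- Rose (knight) says "At least one of us is a knave" - this is TRUE because Paul is a knave.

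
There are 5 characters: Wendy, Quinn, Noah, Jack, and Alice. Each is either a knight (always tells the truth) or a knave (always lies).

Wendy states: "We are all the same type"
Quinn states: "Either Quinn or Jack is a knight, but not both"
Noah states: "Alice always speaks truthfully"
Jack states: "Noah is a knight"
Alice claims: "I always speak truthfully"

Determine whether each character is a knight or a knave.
Wendy is a knave.
Quinn is a knight.
Noah is a knave.
Jack is a knave.
Alice is a knave.

Verification:
- Wendy (knave) says "We are all the same type" - this is FALSE (a lie) because Quinn is a knight and Wendy, Noah, Jack, and Alice are knaves.
- Quinn (knight) says "Either Quinn or Jack is a knight, but not both" - this is TRUE because Quinn is a knight and Jack is a knave.
- Noah (knave) says "Alice always speaks truthfully" - this is FALSE (a lie) because Alice is a knave.
- Jack (knave) says "Noah is a knight" - this is FALSE (a lie) because Noah is a knave.
- Alice (knave) says "I always speak truthfully" - this is FALSE (a lie) because Alice is a knave.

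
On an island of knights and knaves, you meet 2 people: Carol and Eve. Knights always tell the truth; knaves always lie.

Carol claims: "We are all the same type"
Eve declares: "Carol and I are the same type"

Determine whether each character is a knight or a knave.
Carol is a knight.
Eve is a knight.

Verification:
- Carol (knight) says "We are all the same type" - this is TRUE because Carol and Eve are knights.
- Eve (knight) says "Carol and I are the same type" - this is TRUE because Eve is a knight and Carol is a knight.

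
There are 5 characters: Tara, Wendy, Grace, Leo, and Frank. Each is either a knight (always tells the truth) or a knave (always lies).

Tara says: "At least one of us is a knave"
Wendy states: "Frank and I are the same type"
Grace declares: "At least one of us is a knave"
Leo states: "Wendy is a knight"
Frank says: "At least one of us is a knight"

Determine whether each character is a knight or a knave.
Tara is a knight.
Wendy is a knave.
Grace is a knight.
Leo is a knave.
Frank is a knight.

Verification:
- Tara (knight) says "At least one of us is a knave" - this is TRUE because Wendy and Leo are knaves.
- Wendy (knave) says "Frank and I are the same type" - this is FALSE (a lie) because Wendy is a knave and Frank is a knight.
- Grace (knight) says "At least one of us is a knave" - this is TRUE because Wendy and Leo are knaves.
- Leo (knave) says "Wendy is a knight" - this is FALSE (a lie) because Wendy is a knave.
- Frank (knight) says "At least one of us is a knight" - this is TRUE because Tara, Grace, and Frank are knights.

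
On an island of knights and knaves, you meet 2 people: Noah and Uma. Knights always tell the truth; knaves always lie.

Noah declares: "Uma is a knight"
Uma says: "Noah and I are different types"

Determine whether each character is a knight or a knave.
Noah is a knave.
Uma is a knave.

Verification:
- Noah (knave) says "Uma is a knight" - this is FALSE (a lie) because Uma is a knave.
- Uma (knave) says "Noah and I are different types" - this is FALSE (a lie) because Uma is a knave and Noah is a knave.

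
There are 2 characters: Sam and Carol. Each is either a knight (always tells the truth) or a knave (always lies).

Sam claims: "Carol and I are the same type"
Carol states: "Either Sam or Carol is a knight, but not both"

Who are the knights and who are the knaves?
Sam is a knave.
Carol is a knight.

Verification:
- Sam (knave) says "Carol and I are the same type" - this is FALSE (a lie) because Sam is a knave and Carol is a knight.
- Carol (knight) says "Either Sam or Carol is a knight, but not both" - this is TRUE because Sam is a knave and Carol is a knight.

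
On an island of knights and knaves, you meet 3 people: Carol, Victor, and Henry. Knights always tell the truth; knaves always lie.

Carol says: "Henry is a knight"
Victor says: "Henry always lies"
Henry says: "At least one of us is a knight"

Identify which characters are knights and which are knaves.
Carol is a knight.
Victor is a knave.
Henry is a knight.

Verification:
- Carol (knight) says "Henry is a knight" - this is TRUE because Henry is a knight.
- Victor (knave) says "Henry always lies" - this is FALSE (a lie) because Henry is a knight.
- Henry (knight) says "At least one of us is a knight" - this is TRUE because Carol and Henry are knights.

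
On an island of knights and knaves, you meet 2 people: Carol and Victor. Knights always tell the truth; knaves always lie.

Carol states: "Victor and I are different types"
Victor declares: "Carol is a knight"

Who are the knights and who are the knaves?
Carol is a knave.
Victor is a knave.

Verification:
- Carol (knave) says "Victor and I are different types" - this is FALSE (a lie) because Carol is a knave and Victor is a knave.
- Victor (knave) says "Carol is a knight" - this is FALSE (a lie) because Carol is a knave.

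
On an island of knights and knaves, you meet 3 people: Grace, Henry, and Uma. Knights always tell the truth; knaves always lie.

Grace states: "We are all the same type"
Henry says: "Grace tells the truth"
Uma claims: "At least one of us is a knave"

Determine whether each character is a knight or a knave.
Grace is a knave.
Henry is a knave.
Uma is a knight.

Verification:
- Grace (knave) says "We are all the same type" - this is FALSE (a lie) because Uma is a knight and Grace and Henry are knaves.
- Henry (knave) says "Grace tells the truth" - this is FALSE (a lie) because Grace is a knave.
- Uma (knight) says "At least one of us is a knave" - this is TRUE because Grace and Henry are knaves.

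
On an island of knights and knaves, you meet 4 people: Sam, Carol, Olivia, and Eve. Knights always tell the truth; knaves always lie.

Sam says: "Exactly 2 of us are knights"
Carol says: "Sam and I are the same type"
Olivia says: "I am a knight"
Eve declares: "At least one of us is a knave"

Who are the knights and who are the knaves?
Sam is a knight.
Carol is a knave.
Olivia is a knave.
Eve is a knight.

Verification:
- Sam (knight) says "Exactly 2 of us are knights" - this is TRUE because there are 2 knights.
- Carol (knave) says "Sam and I are the same type" - this is FALSE (a lie) because Carol is a knave and Sam is a knight.
- Olivia (knave) says "I am a knight" - this is FALSE (a lie) because Olivia is a knave.
- Eve (knight) says "At least one of us is a knave" - this is TRUE because Carol and Olivia are knaves.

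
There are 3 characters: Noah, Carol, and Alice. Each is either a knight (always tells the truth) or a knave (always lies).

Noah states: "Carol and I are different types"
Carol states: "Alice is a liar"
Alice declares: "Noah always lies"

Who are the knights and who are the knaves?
Noah is a knave.
Carol is a knave.
Alice is a knight.

Verification:
- Noah (knave) says "Carol and I are different types" - this is FALSE (a lie) because Noah is a knave and Carol is a knave.
- Carol (knave) says "Alice is a liar" - this is FALSE (a lie) because Alice is a knight.
- Alice (knight) says "Noah always lies" - this is TRUE because Noah is a knave.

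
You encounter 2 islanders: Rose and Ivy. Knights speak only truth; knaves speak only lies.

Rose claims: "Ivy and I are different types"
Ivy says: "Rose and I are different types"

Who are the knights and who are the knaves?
Rose is a knave.
Ivy is a knave.

Verification:
- Rose (knave) says "Ivy and I are different types" - this is FALSE (a lie) because Rose is a knave and Ivy is a knave.
- Ivy (knave) says "Rose and I are different types" - this is FALSE (a lie) because Ivy is a knave and Rose is a knave.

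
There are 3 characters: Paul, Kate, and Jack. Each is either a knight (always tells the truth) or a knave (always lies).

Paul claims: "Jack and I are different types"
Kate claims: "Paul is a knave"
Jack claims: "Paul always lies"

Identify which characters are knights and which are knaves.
Paul is a knight.
Kate is a knave.
Jack is a knave.

Verification:
- Paul (knight) says "Jack and I are different types" - this is TRUE because Paul is a knight and Jack is a knave.
- Kate (knave) says "Paul is a knave" - this is FALSE (a lie) because Paul is a knight.
- Jack (knave) says "Paul always lies" - this is FALSE (a lie) because Paul is a knight.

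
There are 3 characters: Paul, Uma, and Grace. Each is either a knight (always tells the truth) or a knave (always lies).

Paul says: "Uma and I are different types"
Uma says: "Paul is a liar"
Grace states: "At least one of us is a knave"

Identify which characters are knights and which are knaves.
Paul is a knight.
Uma is a knave.
Grace is a knight.

Verification:
- Paul (knight) says "Uma and I are different types" - this is TRUE because Paul is a knight and Uma is a knave.
- Uma (knave) says "Paul is a liar" - this is FALSE (a lie) because Paul is a knight.
- Grace (knight) says "At least one of us is a knave" - this is TRUE because Uma is a knave.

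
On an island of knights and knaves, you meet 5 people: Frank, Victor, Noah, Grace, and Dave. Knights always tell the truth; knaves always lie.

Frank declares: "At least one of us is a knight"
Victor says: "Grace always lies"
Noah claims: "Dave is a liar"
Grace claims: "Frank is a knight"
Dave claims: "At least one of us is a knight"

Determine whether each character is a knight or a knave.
Frank is a knight.
Victor is a knave.
Noah is a knave.
Grace is a knight.
Dave is a knight.

Verification:
- Frank (knight) says "At least one of us is a knight" - this is TRUE because Frank, Grace, and Dave are knights.
- Victor (knave) says "Grace always lies" - this is FALSE (a lie) because Grace is a knight.
- Noah (knave) says "Dave is a liar" - this is FALSE (a lie) because Dave is a knight.
- Grace (knight) says "Frank is a knight" - this is TRUE because Frank is a knight.
- Dave (knight) says "At least one of us is a knight" - this is TRUE because Frank, Grace, and Dave are knights.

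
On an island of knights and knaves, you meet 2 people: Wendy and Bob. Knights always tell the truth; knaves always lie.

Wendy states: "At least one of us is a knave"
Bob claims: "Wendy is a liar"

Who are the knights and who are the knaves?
Wendy is a knight.
Bob is a knave.

Verification:
- Wendy (knight) says "At least one of us is a knave" - this is TRUE because Bob is a knave.
- Bob (knave) says "Wendy is a liar" - this is FALSE (a lie) because Wendy is a knight.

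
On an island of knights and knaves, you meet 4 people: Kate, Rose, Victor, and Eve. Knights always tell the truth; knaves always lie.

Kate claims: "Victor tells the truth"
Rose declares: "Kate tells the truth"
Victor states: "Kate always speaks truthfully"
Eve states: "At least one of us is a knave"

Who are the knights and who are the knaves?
Kate is a knave.
Rose is a knave.
Victor is a knave.
Eve is a knight.

Verification:
- Kate (knave) says "Victor tells the truth" - this is FALSE (a lie) because Victor is a knave.
- Rose (knave) says "Kate tells the truth" - this is FALSE (a lie) because Kate is a knave.
- Victor (knave) says "Kate always speaks truthfully" - this is FALSE (a lie) because Kate is a knave.
- Eve (knight) says "At least one of us is a knave" - this is TRUE because Kate, Rose, and Victor are knaves.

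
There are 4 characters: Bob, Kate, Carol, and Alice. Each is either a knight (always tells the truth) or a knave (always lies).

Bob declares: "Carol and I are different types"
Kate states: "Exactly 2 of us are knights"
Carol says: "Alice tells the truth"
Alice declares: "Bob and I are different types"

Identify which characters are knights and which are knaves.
Bob is a knave.
Kate is a knave.
Carol is a knave.
Alice is a knave.

Verification:
- Bob (knave) says "Carol and I are different types" - this is FALSE (a lie) because Bob is a knave and Carol is a knave.
- Kate (knave) says "Exactly 2 of us are knights" - this is FALSE (a lie) because there are 0 knights.
- Carol (knave) says "Alice tells the truth" - this is FALSE (a lie) because Alice is a knave.
- Alice (knave) says "Bob and I are different types" - this is FALSE (a lie) because Alice is a knave and Bob is a knave.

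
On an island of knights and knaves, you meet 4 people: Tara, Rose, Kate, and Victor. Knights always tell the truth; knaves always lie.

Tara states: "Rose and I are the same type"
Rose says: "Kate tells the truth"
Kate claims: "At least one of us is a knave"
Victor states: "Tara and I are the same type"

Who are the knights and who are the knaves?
Tara is a knight.
Rose is a knight.
Kate is a knight.
Victor is a knave.

Verification:
- Tara (knight) says "Rose and I are the same type" - this is TRUE because Tara is a knight and Rose is a knight.
- Rose (knight) says "Kate tells the truth" - this is TRUE because Kate is a knight.
- Kate (knight) says "At least one of us is a knave" - this is TRUE because Victor is a knave.
- Victor (knave) says "Tara and I are the same type" - this is FALSE (a lie) because Victor is a knave and Tara is a knight.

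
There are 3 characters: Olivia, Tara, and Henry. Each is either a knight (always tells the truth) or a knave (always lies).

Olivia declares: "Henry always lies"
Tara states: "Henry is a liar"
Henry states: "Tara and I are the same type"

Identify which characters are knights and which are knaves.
Olivia is a knight.
Tara is a knight.
Henry is a knave.

Verification:
- Olivia (knight) says "Henry always lies" - this is TRUE because Henry is a knave.
- Tara (knight) says "Henry is a liar" - this is TRUE because Henry is a knave.
- Henry (knave) says "Tara and I are the same type" - this is FALSE (a lie) because Henry is a knave and Tara is a knight.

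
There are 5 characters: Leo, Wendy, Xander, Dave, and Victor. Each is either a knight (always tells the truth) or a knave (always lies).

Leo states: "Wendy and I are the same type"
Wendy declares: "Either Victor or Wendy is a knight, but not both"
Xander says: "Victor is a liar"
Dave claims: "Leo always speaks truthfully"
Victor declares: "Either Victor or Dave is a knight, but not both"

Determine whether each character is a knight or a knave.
Leo is a knave.
Wendy is a knight.
Xander is a knight.
Dave is a knave.
Victor is a knave.

Verification:
- Leo (knave) says "Wendy and I are the same type" - this is FALSE (a lie) because Leo is a knave and Wendy is a knight.
- Wendy (knight) says "Either Victor or Wendy is a knight, but not both" - this is TRUE because Victor is a knave and Wendy is a knight.
- Xander (knight) says "Victor is a liar" - this is TRUE because Victor is a knave.
- Dave (knave) says "Leo always speaks truthfully" - this is FALSE (a lie) because Leo is a knave.
- Victor (knave) says "Either Victor or Dave is a knight, but not both" - this is FALSE (a lie) because Victor is a knave and Dave is a knave.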